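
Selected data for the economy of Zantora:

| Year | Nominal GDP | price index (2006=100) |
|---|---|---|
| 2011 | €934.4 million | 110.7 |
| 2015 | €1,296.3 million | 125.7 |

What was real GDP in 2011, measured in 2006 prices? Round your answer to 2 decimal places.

Real GDP = Nominal / (price index/100) = 934.4 / 1.107 = 844.08.

€844.08 million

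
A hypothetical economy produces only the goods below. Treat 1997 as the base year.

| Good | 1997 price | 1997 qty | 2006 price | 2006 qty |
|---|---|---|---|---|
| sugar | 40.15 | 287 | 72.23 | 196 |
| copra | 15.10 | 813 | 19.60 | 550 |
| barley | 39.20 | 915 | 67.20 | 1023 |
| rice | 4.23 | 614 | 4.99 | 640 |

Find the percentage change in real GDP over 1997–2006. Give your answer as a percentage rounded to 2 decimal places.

Real GDP 1997 = Nominal GDP 1997 = 40.15·287 + 15.10·813 + 39.20·915 + 4.23·614 = 62264.57.
Real GDP 2006 (at 1997 prices) = 40.15·196 + 15.10·550 + 39.20·1023 + 4.23·640 = 58983.20.
Real growth = 58983.20/62264.57 − 1 = -0.0527.

-5.27%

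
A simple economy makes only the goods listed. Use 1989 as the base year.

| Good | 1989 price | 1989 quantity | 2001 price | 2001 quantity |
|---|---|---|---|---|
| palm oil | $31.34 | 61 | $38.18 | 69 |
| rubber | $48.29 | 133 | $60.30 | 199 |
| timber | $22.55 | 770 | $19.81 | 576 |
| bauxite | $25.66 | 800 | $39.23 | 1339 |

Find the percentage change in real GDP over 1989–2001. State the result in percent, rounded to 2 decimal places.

Real GDP 1989 = Nominal GDP 1989 = 31.34·61 + 48.29·133 + 22.55·770 + 25.66·800 = 46225.81.
Real GDP 2001 (at 1989 prices) = 31.34·69 + 48.29·199 + 22.55·576 + 25.66·1339 = 59119.71.
Real growth = 59119.71/46225.81 − 1 = 0.2789.

27.89%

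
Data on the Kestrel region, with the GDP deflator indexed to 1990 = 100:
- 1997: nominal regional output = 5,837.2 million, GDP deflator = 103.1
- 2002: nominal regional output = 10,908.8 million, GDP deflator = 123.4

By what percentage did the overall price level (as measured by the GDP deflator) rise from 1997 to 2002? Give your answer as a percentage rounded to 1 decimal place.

Price-level change = 123.4 / 103.1 − 1 = 0.1969.

19.7%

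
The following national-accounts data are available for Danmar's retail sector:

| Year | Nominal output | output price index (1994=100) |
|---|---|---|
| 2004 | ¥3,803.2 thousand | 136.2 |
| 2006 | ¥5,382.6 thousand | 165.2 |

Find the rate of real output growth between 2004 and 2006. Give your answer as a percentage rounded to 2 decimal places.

Deflate each year: 2004 → 3803.2/1.362 = 2792.36; 2006 → 5382.6/1.652 = 3258.23.
So real output changed by 3258.23/2792.36 − 1 = 0.1668, i.e. 16.68%.

16.68%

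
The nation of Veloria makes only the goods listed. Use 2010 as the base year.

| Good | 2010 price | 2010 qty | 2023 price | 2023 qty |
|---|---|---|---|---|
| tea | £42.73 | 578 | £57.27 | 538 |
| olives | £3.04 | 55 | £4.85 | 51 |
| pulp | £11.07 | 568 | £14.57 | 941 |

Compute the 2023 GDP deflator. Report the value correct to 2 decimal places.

Nominal GDP 2023 = 57.27·538 + 4.85·51 + 14.57·941 = 44768.98.
Real GDP 2023 (at 2010 prices) = 42.73·538 + 3.04·51 + 11.07·941 = 33560.65.
Deflator = Nominal/Real × 100 = 44768.98/33560.65 × 100 = 133.397.

133.40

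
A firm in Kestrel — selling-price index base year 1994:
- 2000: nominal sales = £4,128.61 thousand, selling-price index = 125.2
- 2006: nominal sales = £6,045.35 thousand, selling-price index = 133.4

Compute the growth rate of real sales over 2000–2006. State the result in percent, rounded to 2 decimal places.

Deflate each year: 2000 → 4128.61/1.252 = 3297.61; 2006 → 6045.35/1.334 = 4531.75.
So real sales changed by 4531.75/3297.61 − 1 = 0.3743, i.e. 37.43%.

37.43%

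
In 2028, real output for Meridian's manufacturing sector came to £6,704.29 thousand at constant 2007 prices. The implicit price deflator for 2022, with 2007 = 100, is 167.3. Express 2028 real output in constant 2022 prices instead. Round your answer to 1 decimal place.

£11,216.3 thousand

Real output in 2022 prices = Real output in 2007 prices × (P_2022/P_2007) = 6704.29 × 1.673 = 11216.28.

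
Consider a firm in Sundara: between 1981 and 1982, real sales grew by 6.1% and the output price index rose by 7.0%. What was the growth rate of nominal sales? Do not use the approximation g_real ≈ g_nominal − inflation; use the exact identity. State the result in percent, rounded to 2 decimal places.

(1 + g_nom) = (1 + g_real)(1 + π) = 1.0610 × 1.0700 = 1.13527.

13.53%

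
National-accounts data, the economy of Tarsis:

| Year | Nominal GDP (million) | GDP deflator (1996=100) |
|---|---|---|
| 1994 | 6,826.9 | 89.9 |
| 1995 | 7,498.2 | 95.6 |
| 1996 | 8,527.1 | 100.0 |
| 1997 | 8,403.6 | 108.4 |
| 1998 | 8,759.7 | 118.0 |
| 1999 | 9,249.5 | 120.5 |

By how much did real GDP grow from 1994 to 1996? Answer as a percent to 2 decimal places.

12.29%

Real GDP 1994 = 6826.9/0.899 = 7593.88.
Real GDP 1996 = 8527.1/1.000 = 8527.10.
Change = 8527.10/7593.88 − 1 = 0.1229.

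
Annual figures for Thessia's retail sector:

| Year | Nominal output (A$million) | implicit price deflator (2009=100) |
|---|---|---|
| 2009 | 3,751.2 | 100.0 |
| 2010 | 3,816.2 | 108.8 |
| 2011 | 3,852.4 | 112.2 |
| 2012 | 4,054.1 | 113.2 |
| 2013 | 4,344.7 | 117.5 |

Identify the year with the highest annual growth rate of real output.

2010: real = 3816.2/1.088 = 3507.54; growth vs 2009 (3751.20) = -6.50%.
2011: real = 3852.4/1.122 = 3433.51; growth vs 2010 (3507.54) = -2.11%.
2012: real = 4054.1/1.132 = 3581.36; growth vs 2011 (3433.51) = 4.31%.
2013: real = 4344.7/1.175 = 3697.62; growth vs 2012 (3581.36) = 3.25%.

2012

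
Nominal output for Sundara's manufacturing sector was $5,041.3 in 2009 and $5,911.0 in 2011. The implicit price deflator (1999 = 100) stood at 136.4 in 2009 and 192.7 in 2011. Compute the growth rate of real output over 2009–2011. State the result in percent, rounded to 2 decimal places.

-17.01%

Real output 2009 = 5041.3 / 1.364 = 3695.97.
Real output 2011 = 5911.0 / 1.927 = 3067.46.
Real growth = 3067.46 / 3695.97 − 1 = -0.1701.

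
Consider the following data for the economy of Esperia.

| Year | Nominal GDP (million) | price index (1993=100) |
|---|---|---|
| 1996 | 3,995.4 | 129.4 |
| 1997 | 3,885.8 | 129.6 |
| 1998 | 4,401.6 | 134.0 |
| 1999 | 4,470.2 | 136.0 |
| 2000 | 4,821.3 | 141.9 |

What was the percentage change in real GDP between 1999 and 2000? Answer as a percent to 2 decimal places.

Real GDP 1999 = 4470.2/1.360 = 3286.91.
Real GDP 2000 = 4821.3/1.419 = 3397.67.
Change = 3397.67/3286.91 − 1 = 0.0337.

3.37%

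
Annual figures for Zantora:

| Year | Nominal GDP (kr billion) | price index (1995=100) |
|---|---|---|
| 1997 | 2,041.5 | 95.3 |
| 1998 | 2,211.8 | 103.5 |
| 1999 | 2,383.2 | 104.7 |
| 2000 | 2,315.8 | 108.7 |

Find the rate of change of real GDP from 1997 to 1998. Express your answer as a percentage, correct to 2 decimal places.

Real GDP 1997 = 2041.5/0.953 = 2142.18.
Real GDP 1998 = 2211.8/1.035 = 2137.00.
Change = 2137.00/2142.18 − 1 = -0.0024.

-0.24%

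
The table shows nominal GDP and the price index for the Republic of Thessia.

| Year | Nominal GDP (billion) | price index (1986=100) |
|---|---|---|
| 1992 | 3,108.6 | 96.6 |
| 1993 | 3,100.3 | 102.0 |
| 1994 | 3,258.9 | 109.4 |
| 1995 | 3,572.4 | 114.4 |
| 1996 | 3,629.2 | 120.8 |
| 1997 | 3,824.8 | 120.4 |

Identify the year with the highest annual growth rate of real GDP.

1993: real = 3100.3/1.020 = 3039.51; growth vs 1992 (3218.01) = -5.55%.
1994: real = 3258.9/1.094 = 2978.88; growth vs 1993 (3039.51) = -1.99%.
1995: real = 3572.4/1.144 = 3122.73; growth vs 1994 (2978.88) = 4.83%.
1996: real = 3629.2/1.208 = 3004.30; growth vs 1995 (3122.73) = -3.79%.
1997: real = 3824.8/1.204 = 3176.74; growth vs 1996 (3004.30) = 5.74%.

1997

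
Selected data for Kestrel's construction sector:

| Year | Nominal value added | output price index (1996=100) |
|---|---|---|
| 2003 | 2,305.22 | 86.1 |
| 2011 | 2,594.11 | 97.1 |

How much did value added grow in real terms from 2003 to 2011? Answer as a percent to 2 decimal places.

Real value added 2003 = 2305.22 / 0.861 = 2677.38.
Real value added 2011 = 2594.11 / 0.971 = 2671.59.
Real growth = 2671.59 / 2677.38 − 1 = -0.0022.

-0.22%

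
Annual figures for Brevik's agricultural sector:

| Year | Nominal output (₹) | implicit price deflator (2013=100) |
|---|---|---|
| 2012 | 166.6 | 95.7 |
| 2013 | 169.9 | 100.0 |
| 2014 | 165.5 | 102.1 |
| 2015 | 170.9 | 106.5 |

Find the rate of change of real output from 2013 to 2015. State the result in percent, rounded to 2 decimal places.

Real output 2013 = 169.9/1.000 = 169.90.
Real output 2015 = 170.9/1.065 = 160.47.
Change = 160.47/169.90 − 1 = -0.0555.

-5.55%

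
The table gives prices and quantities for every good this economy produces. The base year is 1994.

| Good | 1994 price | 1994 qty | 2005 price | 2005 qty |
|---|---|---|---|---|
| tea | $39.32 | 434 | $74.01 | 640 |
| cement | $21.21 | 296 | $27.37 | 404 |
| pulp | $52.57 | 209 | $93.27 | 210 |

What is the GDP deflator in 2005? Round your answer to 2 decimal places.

Nominal GDP 2005 = 74.01·640 + 27.37·404 + 93.27·210 = 78010.58.
Real GDP 2005 (at 1994 prices) = 39.32·640 + 21.21·404 + 52.57·210 = 44773.34.
Deflator = Nominal/Real × 100 = 78010.58/44773.34 × 100 = 174.234.

174.23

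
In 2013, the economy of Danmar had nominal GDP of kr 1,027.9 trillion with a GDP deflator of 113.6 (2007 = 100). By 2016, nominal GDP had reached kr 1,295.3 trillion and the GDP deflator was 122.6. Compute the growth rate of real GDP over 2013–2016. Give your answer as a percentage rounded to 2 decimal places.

16.76%

Real GDP 2013 = 1027.9 / 1.136 = 904.84.
Real GDP 2016 = 1295.3 / 1.226 = 1056.53.
Real growth = 1056.53 / 904.84 − 1 = 0.1676.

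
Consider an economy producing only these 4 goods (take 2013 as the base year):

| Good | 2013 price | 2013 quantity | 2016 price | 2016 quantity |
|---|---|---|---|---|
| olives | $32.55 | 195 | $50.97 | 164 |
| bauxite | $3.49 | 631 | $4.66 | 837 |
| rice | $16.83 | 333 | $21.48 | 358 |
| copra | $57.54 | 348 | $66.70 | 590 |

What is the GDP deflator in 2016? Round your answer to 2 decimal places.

Nominal GDP 2016 = 50.97·164 + 4.66·837 + 21.48·358 + 66.70·590 = 59302.34.
Real GDP 2016 (at 2013 prices) = 32.55·164 + 3.49·837 + 16.83·358 + 57.54·590 = 48233.07.
Deflator = Nominal/Real × 100 = 59302.34/48233.07 × 100 = 122.950.

122.95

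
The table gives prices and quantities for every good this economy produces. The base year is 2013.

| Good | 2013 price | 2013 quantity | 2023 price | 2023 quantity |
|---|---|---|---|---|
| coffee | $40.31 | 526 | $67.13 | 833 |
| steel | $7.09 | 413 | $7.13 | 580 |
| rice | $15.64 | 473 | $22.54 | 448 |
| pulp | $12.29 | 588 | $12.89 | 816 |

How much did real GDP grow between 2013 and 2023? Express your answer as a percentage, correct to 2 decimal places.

41.21%

Real GDP 2013 = Nominal GDP 2013 = 40.31·526 + 7.09·413 + 15.64·473 + 12.29·588 = 38755.47.
Real GDP 2023 (at 2013 prices) = 40.31·833 + 7.09·580 + 15.64·448 + 12.29·816 = 54725.79.
Real growth = 54725.79/38755.47 − 1 = 0.4121.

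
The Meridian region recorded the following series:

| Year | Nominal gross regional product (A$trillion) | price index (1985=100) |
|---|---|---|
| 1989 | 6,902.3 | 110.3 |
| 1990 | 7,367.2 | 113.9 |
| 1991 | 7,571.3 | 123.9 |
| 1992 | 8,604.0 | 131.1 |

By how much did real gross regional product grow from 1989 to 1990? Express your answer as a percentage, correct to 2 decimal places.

3.36%

Real gross regional product 1989 = 6902.3/1.103 = 6257.75.
Real gross regional product 1990 = 7367.2/1.139 = 6468.13.
Change = 6468.13/6257.75 − 1 = 0.0336.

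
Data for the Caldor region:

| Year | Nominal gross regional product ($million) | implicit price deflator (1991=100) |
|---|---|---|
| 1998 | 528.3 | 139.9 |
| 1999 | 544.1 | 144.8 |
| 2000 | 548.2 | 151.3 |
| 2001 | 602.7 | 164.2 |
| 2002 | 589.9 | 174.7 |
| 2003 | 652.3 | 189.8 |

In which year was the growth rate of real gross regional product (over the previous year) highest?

2003

1999: real = 544.1/1.448 = 375.76; growth vs 1998 (377.63) = -0.50%.
2000: real = 548.2/1.513 = 362.33; growth vs 1999 (375.76) = -3.57%.
2001: real = 602.7/1.642 = 367.05; growth vs 2000 (362.33) = 1.30%.
2002: real = 589.9/1.747 = 337.66; growth vs 2001 (367.05) = -8.01%.
2003: real = 652.3/1.898 = 343.68; growth vs 2002 (337.66) = 1.78%.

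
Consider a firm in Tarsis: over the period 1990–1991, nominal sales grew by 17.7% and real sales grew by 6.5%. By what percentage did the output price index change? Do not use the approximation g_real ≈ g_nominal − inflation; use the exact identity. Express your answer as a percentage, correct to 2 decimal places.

10.52%

(1 + g_nom) = (1 + g_real)(1 + π), so π = 1.1770 / 1.0650 − 1 = 0.10516.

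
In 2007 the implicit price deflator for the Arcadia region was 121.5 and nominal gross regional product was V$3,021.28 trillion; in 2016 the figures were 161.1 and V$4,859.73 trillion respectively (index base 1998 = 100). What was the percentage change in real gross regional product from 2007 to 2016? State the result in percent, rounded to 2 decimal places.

21.31%

Deflate each year: 2007 → 3021.28/1.215 = 2486.65; 2016 → 4859.73/1.611 = 3016.59.
So real gross regional product changed by 3016.59/2486.65 − 1 = 0.2131, i.e. 21.31%.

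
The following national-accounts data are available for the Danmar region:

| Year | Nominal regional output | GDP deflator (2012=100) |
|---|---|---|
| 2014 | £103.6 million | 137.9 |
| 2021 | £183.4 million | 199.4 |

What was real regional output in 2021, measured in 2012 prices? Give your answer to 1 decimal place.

Real regional output = Nominal / (GDP deflator/100) = 183.4 / 1.994 = 91.98.

£92.0 million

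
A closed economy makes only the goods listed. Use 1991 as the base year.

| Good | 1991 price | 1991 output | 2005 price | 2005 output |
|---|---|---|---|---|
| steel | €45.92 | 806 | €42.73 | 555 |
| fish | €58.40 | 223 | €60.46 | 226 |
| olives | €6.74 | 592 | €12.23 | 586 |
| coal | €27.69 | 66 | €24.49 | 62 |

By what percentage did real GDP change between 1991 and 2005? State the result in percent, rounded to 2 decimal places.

Real GDP 1991 = Nominal GDP 1991 = 45.92·806 + 58.40·223 + 6.74·592 + 27.69·66 = 55852.34.
Real GDP 2005 (at 1991 prices) = 45.92·555 + 58.40·226 + 6.74·586 + 27.69·62 = 44350.42.
Real growth = 44350.42/55852.34 − 1 = -0.2059.

-20.59%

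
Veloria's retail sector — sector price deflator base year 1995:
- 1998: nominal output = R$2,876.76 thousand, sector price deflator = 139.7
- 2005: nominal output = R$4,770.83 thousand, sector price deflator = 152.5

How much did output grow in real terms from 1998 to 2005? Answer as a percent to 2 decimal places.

51.92%

Deflate each year: 1998 → 2876.76/1.397 = 2059.24; 2005 → 4770.83/1.525 = 3128.41.
So real output changed by 3128.41/2059.24 − 1 = 0.5192, i.e. 51.92%.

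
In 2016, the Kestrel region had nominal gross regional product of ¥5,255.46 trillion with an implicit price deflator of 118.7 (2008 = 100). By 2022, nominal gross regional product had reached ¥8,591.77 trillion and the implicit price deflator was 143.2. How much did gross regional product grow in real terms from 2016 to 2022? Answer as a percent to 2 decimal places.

Real gross regional product 2016 = 5255.46 / 1.187 = 4427.51.
Real gross regional product 2022 = 8591.77 / 1.432 = 5999.84.
Real growth = 5999.84 / 4427.51 − 1 = 0.3551.

35.51%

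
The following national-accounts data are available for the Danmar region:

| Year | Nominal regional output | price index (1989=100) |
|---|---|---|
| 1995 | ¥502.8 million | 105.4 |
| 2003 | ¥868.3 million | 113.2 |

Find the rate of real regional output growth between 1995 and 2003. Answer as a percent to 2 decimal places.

Real regional output 1995 = 502.8 / 1.054 = 477.04.
Real regional output 2003 = 868.3 / 1.132 = 767.05.
Real growth = 767.05 / 477.04 − 1 = 0.6079.

60.79%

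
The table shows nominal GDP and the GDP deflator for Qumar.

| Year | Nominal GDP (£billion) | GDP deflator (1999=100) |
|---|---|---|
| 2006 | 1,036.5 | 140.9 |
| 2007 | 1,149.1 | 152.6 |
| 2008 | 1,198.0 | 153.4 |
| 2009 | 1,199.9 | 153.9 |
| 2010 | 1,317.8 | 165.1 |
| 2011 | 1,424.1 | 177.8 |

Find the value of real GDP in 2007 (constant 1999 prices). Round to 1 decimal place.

Real GDP 2007 = 1149.1 / 1.526 = 753.01.

£753.0 billion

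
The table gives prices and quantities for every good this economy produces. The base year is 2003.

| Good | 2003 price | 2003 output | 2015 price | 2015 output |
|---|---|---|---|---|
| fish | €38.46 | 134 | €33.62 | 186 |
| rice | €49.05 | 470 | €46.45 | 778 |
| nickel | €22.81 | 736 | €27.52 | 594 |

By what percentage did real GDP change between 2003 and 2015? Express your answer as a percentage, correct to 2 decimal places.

30.82%

Real GDP 2003 = Nominal GDP 2003 = 38.46·134 + 49.05·470 + 22.81·736 = 44995.30.
Real GDP 2015 (at 2003 prices) = 38.46·186 + 49.05·778 + 22.81·594 = 58863.60.
Real growth = 58863.60/44995.30 − 1 = 0.3082.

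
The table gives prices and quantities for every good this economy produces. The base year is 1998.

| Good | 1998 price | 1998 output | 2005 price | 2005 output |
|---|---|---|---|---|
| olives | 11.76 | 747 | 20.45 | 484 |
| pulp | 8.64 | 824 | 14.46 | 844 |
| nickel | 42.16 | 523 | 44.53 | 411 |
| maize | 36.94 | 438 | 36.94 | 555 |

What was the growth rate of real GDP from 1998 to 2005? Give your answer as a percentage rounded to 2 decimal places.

Real GDP 1998 = Nominal GDP 1998 = 11.76·747 + 8.64·824 + 42.16·523 + 36.94·438 = 54133.48.
Real GDP 2005 (at 1998 prices) = 11.76·484 + 8.64·844 + 42.16·411 + 36.94·555 = 50813.46.
Real growth = 50813.46/54133.48 − 1 = -0.0613.

-6.13%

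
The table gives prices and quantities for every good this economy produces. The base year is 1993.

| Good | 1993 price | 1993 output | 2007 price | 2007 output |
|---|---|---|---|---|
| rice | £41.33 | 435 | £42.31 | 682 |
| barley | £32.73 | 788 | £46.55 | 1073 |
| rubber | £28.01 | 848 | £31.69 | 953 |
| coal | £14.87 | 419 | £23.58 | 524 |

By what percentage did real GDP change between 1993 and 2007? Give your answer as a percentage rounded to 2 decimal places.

Real GDP 1993 = Nominal GDP 1993 = 41.33·435 + 32.73·788 + 28.01·848 + 14.87·419 = 73752.80.
Real GDP 2007 (at 1993 prices) = 41.33·682 + 32.73·1073 + 28.01·953 + 14.87·524 = 97791.76.
Real growth = 97791.76/73752.80 − 1 = 0.3259.

32.59%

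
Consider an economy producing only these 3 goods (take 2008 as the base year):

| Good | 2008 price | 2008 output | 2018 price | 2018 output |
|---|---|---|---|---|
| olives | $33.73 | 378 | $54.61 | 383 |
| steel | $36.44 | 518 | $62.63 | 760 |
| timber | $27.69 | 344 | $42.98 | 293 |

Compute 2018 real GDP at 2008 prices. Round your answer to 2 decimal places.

$48726.16

Real GDP 2018 = Σ (p_2008 × q_2018) = 33.73·383 + 36.44·760 + 27.69·293 = 48726.16.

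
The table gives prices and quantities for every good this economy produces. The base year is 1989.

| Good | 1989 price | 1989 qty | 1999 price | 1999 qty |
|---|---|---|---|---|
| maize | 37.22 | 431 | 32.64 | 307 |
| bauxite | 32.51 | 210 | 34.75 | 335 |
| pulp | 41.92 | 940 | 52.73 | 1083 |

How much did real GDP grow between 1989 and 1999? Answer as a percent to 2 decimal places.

8.74%

Real GDP 1989 = Nominal GDP 1989 = 37.22·431 + 32.51·210 + 41.92·940 = 62273.72.
Real GDP 1999 (at 1989 prices) = 37.22·307 + 32.51·335 + 41.92·1083 = 67716.75.
Real growth = 67716.75/62273.72 − 1 = 0.0874.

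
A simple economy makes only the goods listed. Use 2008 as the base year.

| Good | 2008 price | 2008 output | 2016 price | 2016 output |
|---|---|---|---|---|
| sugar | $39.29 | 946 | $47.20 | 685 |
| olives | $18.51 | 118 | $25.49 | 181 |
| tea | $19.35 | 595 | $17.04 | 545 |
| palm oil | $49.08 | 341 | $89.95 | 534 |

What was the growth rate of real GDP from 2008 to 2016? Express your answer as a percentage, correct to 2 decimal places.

-0.86%

Real GDP 2008 = Nominal GDP 2008 = 39.29·946 + 18.51·118 + 19.35·595 + 49.08·341 = 67602.05.
Real GDP 2016 (at 2008 prices) = 39.29·685 + 18.51·181 + 19.35·545 + 49.08·534 = 67018.43.
Real growth = 67018.43/67602.05 − 1 = -0.0086.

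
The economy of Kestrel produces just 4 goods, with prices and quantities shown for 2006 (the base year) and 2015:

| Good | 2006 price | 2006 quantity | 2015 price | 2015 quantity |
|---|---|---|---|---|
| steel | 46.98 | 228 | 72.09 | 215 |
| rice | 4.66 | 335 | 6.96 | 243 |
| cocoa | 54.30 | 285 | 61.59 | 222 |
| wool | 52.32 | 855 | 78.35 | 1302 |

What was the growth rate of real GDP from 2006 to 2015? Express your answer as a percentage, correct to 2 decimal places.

26.11%

Real GDP 2006 = Nominal GDP 2006 = 46.98·228 + 4.66·335 + 54.30·285 + 52.32·855 = 72481.64.
Real GDP 2015 (at 2006 prices) = 46.98·215 + 4.66·243 + 54.30·222 + 52.32·1302 = 91408.32.
Real growth = 91408.32/72481.64 − 1 = 0.2611.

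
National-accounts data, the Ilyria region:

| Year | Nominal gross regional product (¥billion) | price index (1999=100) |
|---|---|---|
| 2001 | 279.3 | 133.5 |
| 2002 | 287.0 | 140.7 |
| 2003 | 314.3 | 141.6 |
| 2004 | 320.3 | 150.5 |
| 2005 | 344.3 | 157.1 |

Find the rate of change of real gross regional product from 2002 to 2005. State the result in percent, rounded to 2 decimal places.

Real gross regional product 2002 = 287.0/1.407 = 203.98.
Real gross regional product 2005 = 344.3/1.571 = 219.16.
Change = 219.16/203.98 − 1 = 0.0744.

7.44%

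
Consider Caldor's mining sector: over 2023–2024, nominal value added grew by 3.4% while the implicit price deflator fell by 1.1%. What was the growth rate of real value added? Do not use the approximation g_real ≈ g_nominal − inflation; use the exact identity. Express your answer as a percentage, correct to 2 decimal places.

(1 + g_nom) = (1 + g_real)(1 + π), so g_real = 1.0340 / 0.9890 − 1 = 0.04550.

4.55%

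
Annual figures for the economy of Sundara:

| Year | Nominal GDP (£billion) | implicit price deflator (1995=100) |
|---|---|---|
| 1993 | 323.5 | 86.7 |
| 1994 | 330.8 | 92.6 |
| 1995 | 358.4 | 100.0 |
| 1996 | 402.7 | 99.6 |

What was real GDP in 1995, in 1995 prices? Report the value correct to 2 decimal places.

Real GDP 1995 = 358.4 / 1.000 = 358.40.

£358.40 billion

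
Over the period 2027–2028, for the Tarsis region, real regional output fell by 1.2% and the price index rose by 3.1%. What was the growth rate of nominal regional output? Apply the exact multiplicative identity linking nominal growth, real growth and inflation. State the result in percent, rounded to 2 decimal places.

(1 + g_nom) = (1 + g_real)(1 + π) = 0.9880 × 1.0310 = 1.01863.

1.86%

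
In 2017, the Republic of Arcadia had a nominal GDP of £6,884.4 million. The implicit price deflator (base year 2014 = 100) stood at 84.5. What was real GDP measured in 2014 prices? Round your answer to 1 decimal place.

£8,147.2 million

Real GDP = Nominal / (implicit price deflator/100) = 6884.4 / 0.845 = 8147.22.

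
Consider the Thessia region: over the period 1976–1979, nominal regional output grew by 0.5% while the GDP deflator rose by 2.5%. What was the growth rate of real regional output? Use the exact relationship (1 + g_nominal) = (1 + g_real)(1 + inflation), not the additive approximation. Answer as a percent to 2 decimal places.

(1 + g_nom) = (1 + g_real)(1 + π), so g_real = 1.0050 / 1.0250 − 1 = -0.01951.

-1.95%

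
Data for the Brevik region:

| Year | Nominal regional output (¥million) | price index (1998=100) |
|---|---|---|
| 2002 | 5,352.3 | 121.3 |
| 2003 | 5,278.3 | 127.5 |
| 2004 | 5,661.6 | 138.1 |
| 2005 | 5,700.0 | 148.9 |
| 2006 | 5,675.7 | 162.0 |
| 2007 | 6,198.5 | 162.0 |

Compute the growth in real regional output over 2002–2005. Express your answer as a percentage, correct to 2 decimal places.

-13.24%

Real regional output 2002 = 5352.3/1.213 = 4412.45.
Real regional output 2005 = 5700.0/1.489 = 3828.07.
Change = 3828.07/4412.45 − 1 = -0.1324.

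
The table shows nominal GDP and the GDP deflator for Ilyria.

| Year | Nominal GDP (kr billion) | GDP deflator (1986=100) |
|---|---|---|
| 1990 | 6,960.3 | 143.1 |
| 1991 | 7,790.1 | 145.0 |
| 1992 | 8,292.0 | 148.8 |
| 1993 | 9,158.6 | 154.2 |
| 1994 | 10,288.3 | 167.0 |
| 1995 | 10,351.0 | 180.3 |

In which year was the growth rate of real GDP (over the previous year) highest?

1991

1991: real = 7790.1/1.450 = 5372.48; growth vs 1990 (4863.94) = 10.46%.
1992: real = 8292.0/1.488 = 5572.58; growth vs 1991 (5372.48) = 3.72%.
1993: real = 9158.6/1.542 = 5939.43; growth vs 1992 (5572.58) = 6.58%.
1994: real = 10288.3/1.670 = 6160.66; growth vs 1993 (5939.43) = 3.72%.
1995: real = 10351.0/1.803 = 5740.99; growth vs 1994 (6160.66) = -6.81%.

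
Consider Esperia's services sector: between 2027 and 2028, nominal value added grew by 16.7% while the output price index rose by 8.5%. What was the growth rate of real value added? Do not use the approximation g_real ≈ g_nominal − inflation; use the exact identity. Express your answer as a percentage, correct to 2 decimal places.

(1 + g_nom) = (1 + g_real)(1 + π), so g_real = 1.1670 / 1.0850 − 1 = 0.07558.

7.56%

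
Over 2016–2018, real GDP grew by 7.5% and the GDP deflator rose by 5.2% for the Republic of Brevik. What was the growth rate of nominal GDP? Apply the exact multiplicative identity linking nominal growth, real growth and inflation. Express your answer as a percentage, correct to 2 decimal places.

(1 + g_nom) = (1 + g_real)(1 + π) = 1.0750 × 1.0520 = 1.13090.

13.09%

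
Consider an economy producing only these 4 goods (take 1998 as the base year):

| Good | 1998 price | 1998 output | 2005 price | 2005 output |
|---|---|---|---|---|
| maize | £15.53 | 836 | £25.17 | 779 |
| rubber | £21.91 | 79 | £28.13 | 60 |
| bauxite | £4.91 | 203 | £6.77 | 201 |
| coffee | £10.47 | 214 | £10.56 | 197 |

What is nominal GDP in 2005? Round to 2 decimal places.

Nominal GDP 2005 = Σ (p_2005 × q_2005) = 25.17·779 + 28.13·60 + 6.77·201 + 10.56·197 = 24736.32.

£24736.32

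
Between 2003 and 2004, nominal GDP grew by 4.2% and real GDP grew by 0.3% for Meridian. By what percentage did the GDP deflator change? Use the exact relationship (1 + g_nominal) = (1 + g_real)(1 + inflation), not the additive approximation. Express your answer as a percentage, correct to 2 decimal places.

3.89%

(1 + g_nom) = (1 + g_real)(1 + π), so π = 1.0420 / 1.0030 − 1 = 0.03888.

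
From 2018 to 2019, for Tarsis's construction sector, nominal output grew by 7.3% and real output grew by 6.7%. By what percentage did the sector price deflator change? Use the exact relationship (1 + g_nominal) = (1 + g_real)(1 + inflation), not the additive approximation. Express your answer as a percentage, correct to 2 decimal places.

0.56%

(1 + g_nom) = (1 + g_real)(1 + π), so π = 1.0730 / 1.0670 − 1 = 0.00562.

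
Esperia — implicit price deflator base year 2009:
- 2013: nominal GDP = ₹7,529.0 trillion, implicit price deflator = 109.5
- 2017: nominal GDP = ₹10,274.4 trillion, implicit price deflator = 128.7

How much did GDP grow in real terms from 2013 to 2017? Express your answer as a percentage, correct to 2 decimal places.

16.11%

Deflate each year: 2013 → 7529.0/1.095 = 6875.80; 2017 → 10274.4/1.287 = 7983.22.
So real GDP changed by 7983.22/6875.80 − 1 = 0.1611, i.e. 16.11%.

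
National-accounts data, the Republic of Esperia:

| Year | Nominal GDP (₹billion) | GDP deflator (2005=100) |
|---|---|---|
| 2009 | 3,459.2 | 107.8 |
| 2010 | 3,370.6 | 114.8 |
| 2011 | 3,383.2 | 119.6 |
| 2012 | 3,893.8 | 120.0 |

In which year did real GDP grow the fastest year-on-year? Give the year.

2012

2010: real = 3370.6/1.148 = 2936.06; growth vs 2009 (3208.91) = -8.50%.
2011: real = 3383.2/1.196 = 2828.76; growth vs 2010 (2936.06) = -3.65%.
2012: real = 3893.8/1.200 = 3244.83; growth vs 2011 (2828.76) = 14.71%.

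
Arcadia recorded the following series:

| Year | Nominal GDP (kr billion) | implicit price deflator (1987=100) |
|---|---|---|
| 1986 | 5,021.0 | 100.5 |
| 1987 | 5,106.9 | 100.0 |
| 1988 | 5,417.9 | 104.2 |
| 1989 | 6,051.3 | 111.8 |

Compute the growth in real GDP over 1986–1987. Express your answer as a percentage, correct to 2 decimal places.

Real GDP 1986 = 5021.0/1.005 = 4996.02.
Real GDP 1987 = 5106.9/1.000 = 5106.90.
Change = 5106.90/4996.02 − 1 = 0.0222.

2.22%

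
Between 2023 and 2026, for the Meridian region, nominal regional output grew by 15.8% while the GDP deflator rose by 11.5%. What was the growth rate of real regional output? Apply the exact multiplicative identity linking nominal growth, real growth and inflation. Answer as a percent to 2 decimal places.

3.86%

(1 + g_nom) = (1 + g_real)(1 + π), so g_real = 1.1580 / 1.1150 − 1 = 0.03857.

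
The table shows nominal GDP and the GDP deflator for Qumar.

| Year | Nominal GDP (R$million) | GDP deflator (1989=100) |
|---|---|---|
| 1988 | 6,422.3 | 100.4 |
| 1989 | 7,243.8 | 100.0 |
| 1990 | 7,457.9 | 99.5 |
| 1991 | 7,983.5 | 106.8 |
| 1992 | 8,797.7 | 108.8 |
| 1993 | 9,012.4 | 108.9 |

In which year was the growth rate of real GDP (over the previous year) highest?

1989

1989: real = 7243.8/1.000 = 7243.80; growth vs 1988 (6396.71) = 13.24%.
1990: real = 7457.9/0.995 = 7495.38; growth vs 1989 (7243.80) = 3.47%.
1991: real = 7983.5/1.068 = 7475.19; growth vs 1990 (7495.38) = -0.27%.
1992: real = 8797.7/1.088 = 8086.12; growth vs 1991 (7475.19) = 8.17%.
1993: real = 9012.4/1.089 = 8275.85; growth vs 1992 (8086.12) = 2.35%.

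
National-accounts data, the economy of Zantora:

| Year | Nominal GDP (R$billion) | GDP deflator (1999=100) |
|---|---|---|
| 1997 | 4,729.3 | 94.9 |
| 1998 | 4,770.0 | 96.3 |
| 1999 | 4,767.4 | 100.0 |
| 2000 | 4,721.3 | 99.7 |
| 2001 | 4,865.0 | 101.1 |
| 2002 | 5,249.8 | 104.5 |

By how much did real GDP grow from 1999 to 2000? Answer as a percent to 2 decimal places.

Real GDP 1999 = 4767.4/1.000 = 4767.40.
Real GDP 2000 = 4721.3/0.997 = 4735.51.
Change = 4735.51/4767.40 − 1 = -0.0067.

-0.67%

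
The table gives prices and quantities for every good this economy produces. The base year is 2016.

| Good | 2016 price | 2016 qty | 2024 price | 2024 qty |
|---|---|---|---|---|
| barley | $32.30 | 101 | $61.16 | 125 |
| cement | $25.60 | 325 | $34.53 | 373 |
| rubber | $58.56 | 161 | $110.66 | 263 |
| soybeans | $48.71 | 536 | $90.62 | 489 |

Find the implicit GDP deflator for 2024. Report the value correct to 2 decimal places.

177.90

Nominal GDP 2024 = 61.16·125 + 34.53·373 + 110.66·263 + 90.62·489 = 93941.45.
Real GDP 2024 (at 2016 prices) = 32.30·125 + 25.60·373 + 58.56·263 + 48.71·489 = 52806.77.
Deflator = Nominal/Real × 100 = 93941.45/52806.77 × 100 = 177.897.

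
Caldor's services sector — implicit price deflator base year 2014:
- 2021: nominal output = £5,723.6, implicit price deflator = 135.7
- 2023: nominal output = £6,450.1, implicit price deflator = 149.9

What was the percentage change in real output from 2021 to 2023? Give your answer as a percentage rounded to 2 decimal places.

Real output 2021 = 5723.6 / 1.357 = 4217.83.
Real output 2023 = 6450.1 / 1.499 = 4302.94.
Real growth = 4302.94 / 4217.83 − 1 = 0.0202.

2.02%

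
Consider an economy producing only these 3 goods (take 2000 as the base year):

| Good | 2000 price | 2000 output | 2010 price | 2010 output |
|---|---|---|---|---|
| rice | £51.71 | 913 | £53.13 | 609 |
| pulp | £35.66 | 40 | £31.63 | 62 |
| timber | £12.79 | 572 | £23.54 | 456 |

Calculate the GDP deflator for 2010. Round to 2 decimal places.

Nominal GDP 2010 = 53.13·609 + 31.63·62 + 23.54·456 = 45051.47.
Real GDP 2010 (at 2000 prices) = 51.71·609 + 35.66·62 + 12.79·456 = 39534.55.
Deflator = Nominal/Real × 100 = 45051.47/39534.55 × 100 = 113.955.

113.95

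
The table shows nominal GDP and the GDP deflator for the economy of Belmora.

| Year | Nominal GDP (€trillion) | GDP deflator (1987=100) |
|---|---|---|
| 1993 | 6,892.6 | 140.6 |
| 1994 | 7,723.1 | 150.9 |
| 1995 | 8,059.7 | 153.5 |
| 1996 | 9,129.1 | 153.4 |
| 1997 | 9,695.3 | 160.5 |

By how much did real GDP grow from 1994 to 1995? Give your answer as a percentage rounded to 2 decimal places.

2.59%

Real GDP 1994 = 7723.1/1.509 = 5118.03.
Real GDP 1995 = 8059.7/1.535 = 5250.62.
Change = 5250.62/5118.03 − 1 = 0.0259.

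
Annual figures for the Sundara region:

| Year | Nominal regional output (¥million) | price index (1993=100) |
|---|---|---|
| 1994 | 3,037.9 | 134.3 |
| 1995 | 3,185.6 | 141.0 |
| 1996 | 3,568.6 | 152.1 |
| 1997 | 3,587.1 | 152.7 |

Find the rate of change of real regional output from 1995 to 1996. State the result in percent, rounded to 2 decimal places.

3.85%

Real regional output 1995 = 3185.6/1.410 = 2259.29.
Real regional output 1996 = 3568.6/1.521 = 2346.22.
Change = 2346.22/2259.29 − 1 = 0.0385.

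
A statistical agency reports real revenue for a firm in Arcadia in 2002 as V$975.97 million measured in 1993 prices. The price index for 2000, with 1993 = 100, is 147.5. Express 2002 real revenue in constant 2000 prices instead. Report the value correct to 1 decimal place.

Real revenue in 2000 prices = Real revenue in 1993 prices × (P_2000/P_1993) = 975.97 × 1.475 = 1439.56.

V$1,439.6 million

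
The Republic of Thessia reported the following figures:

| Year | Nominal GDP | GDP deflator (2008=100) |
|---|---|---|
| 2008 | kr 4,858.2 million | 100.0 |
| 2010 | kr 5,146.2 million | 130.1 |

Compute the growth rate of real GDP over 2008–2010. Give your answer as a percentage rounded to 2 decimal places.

-18.58%

Deflate each year: 2008 → 4858.2/1.000 = 4858.20; 2010 → 5146.2/1.301 = 3955.57.
So real GDP changed by 3955.57/4858.20 − 1 = -0.1858, i.e. -18.58%.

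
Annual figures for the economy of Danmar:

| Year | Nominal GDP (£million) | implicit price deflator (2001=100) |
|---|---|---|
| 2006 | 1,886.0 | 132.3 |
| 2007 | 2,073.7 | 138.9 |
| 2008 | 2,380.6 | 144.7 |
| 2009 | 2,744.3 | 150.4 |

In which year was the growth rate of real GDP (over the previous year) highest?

2009

2007: real = 2073.7/1.389 = 1492.94; growth vs 2006 (1425.55) = 4.73%.
2008: real = 2380.6/1.447 = 1645.20; growth vs 2007 (1492.94) = 10.20%.
2009: real = 2744.3/1.504 = 1824.67; growth vs 2008 (1645.20) = 10.91%.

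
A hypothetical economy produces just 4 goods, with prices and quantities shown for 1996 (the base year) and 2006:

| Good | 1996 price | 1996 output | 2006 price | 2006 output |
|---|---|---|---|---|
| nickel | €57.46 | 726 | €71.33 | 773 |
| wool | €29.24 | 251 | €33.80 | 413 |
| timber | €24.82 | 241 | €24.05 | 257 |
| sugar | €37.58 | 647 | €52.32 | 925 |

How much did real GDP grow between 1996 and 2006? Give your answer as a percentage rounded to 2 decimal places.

23.04%

Real GDP 1996 = Nominal GDP 1996 = 57.46·726 + 29.24·251 + 24.82·241 + 37.58·647 = 79351.08.
Real GDP 2006 (at 1996 prices) = 57.46·773 + 29.24·413 + 24.82·257 + 37.58·925 = 97632.94.
Real growth = 97632.94/79351.08 − 1 = 0.2304.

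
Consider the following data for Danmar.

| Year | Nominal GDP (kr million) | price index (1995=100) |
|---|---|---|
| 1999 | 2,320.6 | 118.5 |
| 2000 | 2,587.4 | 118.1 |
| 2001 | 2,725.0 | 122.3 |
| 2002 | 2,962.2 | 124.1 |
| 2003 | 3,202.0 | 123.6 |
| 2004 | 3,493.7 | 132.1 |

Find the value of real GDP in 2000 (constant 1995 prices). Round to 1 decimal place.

kr 2,190.9 million

Real GDP 2000 = 2587.4 / 1.181 = 2190.86.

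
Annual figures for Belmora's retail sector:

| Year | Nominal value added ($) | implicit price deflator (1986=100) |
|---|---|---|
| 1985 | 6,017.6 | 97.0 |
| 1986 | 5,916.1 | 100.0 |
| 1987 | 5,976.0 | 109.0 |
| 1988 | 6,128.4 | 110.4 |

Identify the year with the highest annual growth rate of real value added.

1986: real = 5916.1/1.000 = 5916.10; growth vs 1985 (6203.71) = -4.64%.
1987: real = 5976.0/1.090 = 5482.57; growth vs 1986 (5916.10) = -7.33%.
1988: real = 6128.4/1.104 = 5551.09; growth vs 1987 (5482.57) = 1.25%.

1988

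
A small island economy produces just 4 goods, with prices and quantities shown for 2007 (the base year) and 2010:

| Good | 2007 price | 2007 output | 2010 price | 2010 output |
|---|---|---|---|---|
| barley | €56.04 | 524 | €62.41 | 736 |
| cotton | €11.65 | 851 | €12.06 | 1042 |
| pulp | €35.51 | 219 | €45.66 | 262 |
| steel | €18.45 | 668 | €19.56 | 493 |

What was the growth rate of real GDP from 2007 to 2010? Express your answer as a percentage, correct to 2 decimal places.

20.89%

Real GDP 2007 = Nominal GDP 2007 = 56.04·524 + 11.65·851 + 35.51·219 + 18.45·668 = 59380.40.
Real GDP 2010 (at 2007 prices) = 56.04·736 + 11.65·1042 + 35.51·262 + 18.45·493 = 71784.21.
Real growth = 71784.21/59380.40 − 1 = 0.2089.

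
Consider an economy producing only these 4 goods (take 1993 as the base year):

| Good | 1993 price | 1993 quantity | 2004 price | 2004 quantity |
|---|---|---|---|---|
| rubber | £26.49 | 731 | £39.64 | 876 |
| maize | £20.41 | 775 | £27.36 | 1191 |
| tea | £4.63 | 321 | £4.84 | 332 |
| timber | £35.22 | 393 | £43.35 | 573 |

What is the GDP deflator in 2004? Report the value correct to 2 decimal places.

Nominal GDP 2004 = 39.64·876 + 27.36·1191 + 4.84·332 + 43.35·573 = 93756.83.
Real GDP 2004 (at 1993 prices) = 26.49·876 + 20.41·1191 + 4.63·332 + 35.22·573 = 69231.77.
Deflator = Nominal/Real × 100 = 93756.83/69231.77 × 100 = 135.425.

135.42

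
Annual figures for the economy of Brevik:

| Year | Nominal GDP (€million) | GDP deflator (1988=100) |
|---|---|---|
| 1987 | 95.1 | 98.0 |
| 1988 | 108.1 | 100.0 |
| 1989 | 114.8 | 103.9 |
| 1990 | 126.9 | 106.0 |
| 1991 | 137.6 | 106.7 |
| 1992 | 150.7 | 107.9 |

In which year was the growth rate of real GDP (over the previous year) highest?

1988: real = 108.1/1.000 = 108.10; growth vs 1987 (97.04) = 11.40%.
1989: real = 114.8/1.039 = 110.49; growth vs 1988 (108.10) = 2.21%.
1990: real = 126.9/1.060 = 119.72; growth vs 1989 (110.49) = 8.35%.
1991: real = 137.6/1.067 = 128.96; growth vs 1990 (119.72) = 7.72%.
1992: real = 150.7/1.079 = 139.67; growth vs 1991 (128.96) = 8.30%.

1988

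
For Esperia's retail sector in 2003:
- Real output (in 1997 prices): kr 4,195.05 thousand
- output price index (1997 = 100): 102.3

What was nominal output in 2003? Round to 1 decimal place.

kr 4,291.5 thousand

Nominal output = Real × (output price index/100) = 4195.05 × 1.023 = 4291.54.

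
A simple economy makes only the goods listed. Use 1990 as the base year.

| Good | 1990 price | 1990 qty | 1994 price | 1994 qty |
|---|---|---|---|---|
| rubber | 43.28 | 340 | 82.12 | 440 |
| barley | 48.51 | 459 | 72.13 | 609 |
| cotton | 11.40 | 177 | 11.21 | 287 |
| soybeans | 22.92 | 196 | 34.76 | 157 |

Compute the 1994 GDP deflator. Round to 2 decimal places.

160.01

Nominal GDP 1994 = 82.12·440 + 72.13·609 + 11.21·287 + 34.76·157 = 88734.56.
Real GDP 1994 (at 1990 prices) = 43.28·440 + 48.51·609 + 11.40·287 + 22.92·157 = 55456.03.
Deflator = Nominal/Real × 100 = 88734.56/55456.03 × 100 = 160.009.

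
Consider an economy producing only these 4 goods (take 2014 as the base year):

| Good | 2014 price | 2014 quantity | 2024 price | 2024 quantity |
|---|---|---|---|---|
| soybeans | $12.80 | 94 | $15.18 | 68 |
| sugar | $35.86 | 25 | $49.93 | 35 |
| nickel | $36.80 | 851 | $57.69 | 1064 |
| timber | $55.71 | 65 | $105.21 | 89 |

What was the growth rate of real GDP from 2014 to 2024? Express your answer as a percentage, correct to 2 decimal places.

24.84%

Real GDP 2014 = Nominal GDP 2014 = 12.80·94 + 35.86·25 + 36.80·851 + 55.71·65 = 37037.65.
Real GDP 2024 (at 2014 prices) = 12.80·68 + 35.86·35 + 36.80·1064 + 55.71·89 = 46238.89.
Real growth = 46238.89/37037.65 − 1 = 0.2484.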